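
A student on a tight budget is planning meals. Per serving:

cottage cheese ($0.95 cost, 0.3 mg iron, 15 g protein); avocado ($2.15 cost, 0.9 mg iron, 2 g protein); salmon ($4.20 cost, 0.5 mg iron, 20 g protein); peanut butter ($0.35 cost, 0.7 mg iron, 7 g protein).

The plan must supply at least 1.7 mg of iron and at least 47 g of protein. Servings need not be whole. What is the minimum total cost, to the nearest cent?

cottage cheese only: max(1.7/0.3, 47/15) = 5.667 servings → $5.38.
avocado only: max(1.7/0.9, 47/2) = 23.5 servings → $50.52.
salmon only: max(1.7/0.5, 47/20) = 3.4 servings → $14.28.
peanut butter only: max(1.7/0.7, 47/7) = 6.714 servings → $2.35.
cottage cheese + avocado with both tight: 3.016 servings and 0.8837 servings → $4.76.
cottage cheese + salmon with both targets exact would need a negative amount; discard.
cottage cheese + peanut butter with both tight: 2.5 servings and 1.357 servings → $2.85.
avocado + salmon with both tight: 0.6176 servings and 2.288 servings → $10.94.
avocado + peanut butter with both targets exact would need a negative amount; discard.
salmon + peanut butter with both tight: 2 servings and 1 serving → $8.75.
The minimum over all feasible corners is $2.35.

$2.35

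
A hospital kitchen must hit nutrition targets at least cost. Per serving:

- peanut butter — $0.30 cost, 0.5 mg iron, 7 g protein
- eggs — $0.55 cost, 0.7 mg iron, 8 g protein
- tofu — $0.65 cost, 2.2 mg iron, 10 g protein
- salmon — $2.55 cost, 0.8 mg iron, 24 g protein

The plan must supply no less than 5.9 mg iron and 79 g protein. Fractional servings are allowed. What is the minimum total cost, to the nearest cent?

$3.42

The cheapest plan sits at a corner of the feasible region — with two constraints it uses at most two foods.
peanut butter only: max(5.9/0.5, 79/7) = 11.8 servings → $3.54.
eggs only: max(5.9/0.7, 79/8) = 9.875 servings → $5.43.
tofu only: max(5.9/2.2, 79/10) = 7.9 servings → $5.13.
salmon only: max(5.9/0.8, 79/24) = 7.375 servings → $18.81.
peanut butter + eggs with both tight: 9 servings and 2 servings → $3.80.
peanut butter + tofu with both tight: 11.04 servings and 0.1731 servings → $3.42.
peanut butter + salmon with both targets exact would need a negative amount; discard.
eggs + tofu with both targets exact would need a negative amount; discard.
eggs + salmon with both tight: 7.538 servings and 0.7788 servings → $6.13.
tofu + salmon with both tight: 1.75 servings and 2.562 servings → $7.67.
So the least-cost plan costs $3.42.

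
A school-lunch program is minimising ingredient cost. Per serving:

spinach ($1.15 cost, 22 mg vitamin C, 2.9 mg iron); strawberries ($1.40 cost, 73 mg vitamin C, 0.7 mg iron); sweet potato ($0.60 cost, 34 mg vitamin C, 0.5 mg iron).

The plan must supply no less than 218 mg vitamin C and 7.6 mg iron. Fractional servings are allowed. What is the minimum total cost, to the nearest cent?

$5.15

This is a tiny linear program; its minimum lies at a vertex of the feasible set. List the vertices and price them.
spinach only: max(218/22, 7.6/2.9) = 9.909 servings → $11.40.
strawberries only: max(218/73, 7.6/0.7) = 10.86 servings → $15.20.
sweet potato only: max(218/34, 7.6/0.5) = 15.2 servings → $9.12.
spinach + strawberries with both tight: 2.049 servings and 2.369 servings → $5.67.
spinach + sweet potato with both tight: 1.705 servings and 5.308 servings → $5.15.
strawberries + sweet potato: the both-tight solution has a negative serving — not a feasible corner.
So the least-cost plan costs $5.15.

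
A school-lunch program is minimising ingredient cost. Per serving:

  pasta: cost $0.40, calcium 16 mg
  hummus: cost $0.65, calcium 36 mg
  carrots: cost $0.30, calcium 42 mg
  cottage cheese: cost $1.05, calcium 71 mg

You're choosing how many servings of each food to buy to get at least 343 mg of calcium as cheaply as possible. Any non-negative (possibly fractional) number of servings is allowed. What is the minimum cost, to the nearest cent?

Cost per mg of calcium: carrots $0.0071, cottage cheese $0.0148, hummus $0.0181, pasta $0.0250.
With no serving limits, use only carrots: 343 mg / 42 mg = 8.167 servings × $0.30 = $2.45.

$2.45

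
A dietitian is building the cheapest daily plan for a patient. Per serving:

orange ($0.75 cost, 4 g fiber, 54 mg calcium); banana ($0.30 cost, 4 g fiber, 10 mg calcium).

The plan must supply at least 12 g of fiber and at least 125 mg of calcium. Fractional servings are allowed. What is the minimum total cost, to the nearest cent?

Check every corner: each single food scaled to meet both minima, and each pair solved so both constraints bind.
orange only: max(12/4, 125/54) = 3 servings → $2.25.
banana only: max(12/4, 125/10) = 12.5 servings → $3.75.
orange + banana with both tight: 2.159 servings and 0.8409 servings → $1.87.
Cheapest feasible corner: $1.87.

$1.87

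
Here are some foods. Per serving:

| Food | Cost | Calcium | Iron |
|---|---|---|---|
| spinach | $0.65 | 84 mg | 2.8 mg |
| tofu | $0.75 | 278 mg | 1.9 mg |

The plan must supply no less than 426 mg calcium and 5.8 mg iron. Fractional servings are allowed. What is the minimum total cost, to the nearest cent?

spinach only: max(426/84, 5.8/2.8) = 5.071 servings → $3.30.
tofu only: max(426/278, 5.8/1.9) = 3.053 servings → $2.29.
spinach + tofu with both tight: 1.298 servings and 1.14 servings → $1.70.
Cheapest feasible corner: $1.70.

$1.70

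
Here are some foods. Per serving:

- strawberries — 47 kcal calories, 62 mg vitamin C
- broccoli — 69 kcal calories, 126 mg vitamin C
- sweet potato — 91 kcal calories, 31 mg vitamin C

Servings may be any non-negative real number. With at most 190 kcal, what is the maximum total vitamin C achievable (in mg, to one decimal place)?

347.0 mg

Vitamin C per kcal: broccoli 1.826, strawberries 1.319, sweet potato 0.3407.
With no serving limits, spend the whole calories allowance on broccoli: 190 kcal / 69 kcal × 126 mg = 347.0 mg.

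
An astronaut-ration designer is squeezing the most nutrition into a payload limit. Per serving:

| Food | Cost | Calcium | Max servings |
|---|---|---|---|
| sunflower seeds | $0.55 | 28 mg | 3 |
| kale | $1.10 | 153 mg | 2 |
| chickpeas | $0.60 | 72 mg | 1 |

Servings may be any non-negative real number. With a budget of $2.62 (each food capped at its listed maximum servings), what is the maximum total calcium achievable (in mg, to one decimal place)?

356.4 mg

Calcium per dollar: kale 139.1, chickpeas 120, sunflower seeds 50.91.
Take 2 servings of kale: spends $2.20, +306.0 mg calcium (running total 306.0 mg).
Take 0.7 servings of chickpeas: spends $0.42, +50.4 mg calcium (running total 356.4 mg).
Filling greedily by calcium-per-dollar is optimal for one linear limit, giving 356.4 mg.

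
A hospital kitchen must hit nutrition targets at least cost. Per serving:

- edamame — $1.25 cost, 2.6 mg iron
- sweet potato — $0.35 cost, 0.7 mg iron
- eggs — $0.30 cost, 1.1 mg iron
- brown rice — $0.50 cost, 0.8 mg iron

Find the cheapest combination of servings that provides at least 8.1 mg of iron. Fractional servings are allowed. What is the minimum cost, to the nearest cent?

Cost per mg of iron: eggs $0.2727, edamame $0.4808, sweet potato $0.5000, brown rice $0.6250.
With no serving limits, use only eggs: 8.1 mg / 1.1 mg = 7.364 servings × $0.30 = $2.21.

$2.21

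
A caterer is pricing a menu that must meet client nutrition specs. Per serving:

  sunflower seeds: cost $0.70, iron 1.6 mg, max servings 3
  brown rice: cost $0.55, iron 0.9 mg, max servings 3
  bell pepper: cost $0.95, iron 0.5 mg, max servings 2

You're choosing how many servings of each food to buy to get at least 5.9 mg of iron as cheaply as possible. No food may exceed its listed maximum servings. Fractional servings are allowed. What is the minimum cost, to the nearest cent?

$2.77

Cost per mg of iron: sunflower seeds $0.4375, brown rice $0.6111, bell pepper $1.9000.
Take 3 servings of sunflower seeds: +4.8 mg iron for $2.10 (total $2.10, still need 1.1 mg).
Take 1.222 servings of brown rice: +1.1 mg iron for $0.67 (total $2.77, still need 0.0 mg).
Filling from the cheapest source first is optimal under one linear minimum: $2.77.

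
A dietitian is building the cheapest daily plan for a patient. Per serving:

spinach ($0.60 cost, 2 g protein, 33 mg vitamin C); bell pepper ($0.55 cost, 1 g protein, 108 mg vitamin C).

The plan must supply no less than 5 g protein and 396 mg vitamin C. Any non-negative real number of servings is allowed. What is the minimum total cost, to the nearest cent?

With two linear requirements the optimum uses one or two foods; enumerate the corners.
spinach only: max(5/2, 396/33) = 12 servings → $7.20.
bell pepper only: max(5/1, 396/108) = 5 servings → $2.75.
spinach + bell pepper with both tight: 0.7869 servings and 3.426 servings → $2.36.
The minimum over all feasible corners is $2.36.

$2.36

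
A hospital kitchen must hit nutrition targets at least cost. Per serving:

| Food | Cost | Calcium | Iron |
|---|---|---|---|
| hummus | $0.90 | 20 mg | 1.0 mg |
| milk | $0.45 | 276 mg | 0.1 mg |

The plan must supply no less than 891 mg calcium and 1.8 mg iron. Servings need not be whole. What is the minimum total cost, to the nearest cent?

With two linear requirements the optimum uses one or two foods; enumerate the corners.
hummus only: max(891/20, 1.8/1.0) = 44.55 servings → $40.09.
milk only: max(891/276, 1.8/0.1) = 18 servings → $8.10.
hummus + milk with both tight: 1.488 servings and 3.12 servings → $2.74.
Cheapest feasible corner: $2.74.

$2.74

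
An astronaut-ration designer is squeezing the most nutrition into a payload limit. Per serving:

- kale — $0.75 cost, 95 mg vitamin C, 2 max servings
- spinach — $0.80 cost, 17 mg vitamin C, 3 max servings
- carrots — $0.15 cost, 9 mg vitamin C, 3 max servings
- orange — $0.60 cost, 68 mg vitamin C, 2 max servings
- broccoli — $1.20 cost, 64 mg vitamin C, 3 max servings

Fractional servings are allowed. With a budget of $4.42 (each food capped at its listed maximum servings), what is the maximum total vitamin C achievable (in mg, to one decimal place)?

420.7 mg

Vitamin C per dollar: kale 126.7, orange 113.3, carrots 60, broccoli 53.33, spinach 21.25.
Take 2 servings of kale: spends $1.50, +190.0 mg vitamin C (running total 190.0 mg).
Take 2 servings of orange: spends $1.20, +136.0 mg vitamin C (running total 326.0 mg).
Take 3 servings of carrots: spends $0.45, +27.0 mg vitamin C (running total 353.0 mg).
Take 1.058 servings of broccoli: spends $1.27, +67.7 mg vitamin C (running total 420.7 mg).
Filling greedily by vitamin C-per-dollar is optimal for one linear limit, giving 420.7 mg.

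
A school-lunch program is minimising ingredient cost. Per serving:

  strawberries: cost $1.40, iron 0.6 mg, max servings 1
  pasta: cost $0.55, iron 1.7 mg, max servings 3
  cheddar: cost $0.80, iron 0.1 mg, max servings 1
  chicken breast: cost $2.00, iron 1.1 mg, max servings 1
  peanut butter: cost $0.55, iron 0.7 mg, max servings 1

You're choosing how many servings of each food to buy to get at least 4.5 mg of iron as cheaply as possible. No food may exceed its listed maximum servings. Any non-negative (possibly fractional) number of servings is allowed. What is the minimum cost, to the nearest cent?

Cost per mg of iron: pasta $0.3235, peanut butter $0.7857, chicken breast $1.8182, strawberries $2.3333, cheddar $8.0000.
Take 2.647 servings of pasta: +4.5 mg iron for $1.46 (total $1.46, still need 0.0 mg).
Filling from the cheapest source first is optimal under one linear minimum: $1.46.

$1.46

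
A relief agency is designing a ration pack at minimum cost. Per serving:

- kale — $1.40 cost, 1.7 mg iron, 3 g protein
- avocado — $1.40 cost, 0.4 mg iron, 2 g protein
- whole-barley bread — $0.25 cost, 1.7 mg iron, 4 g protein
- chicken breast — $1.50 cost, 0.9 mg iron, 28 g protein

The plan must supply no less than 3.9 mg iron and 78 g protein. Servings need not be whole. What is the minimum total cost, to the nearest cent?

With two linear requirements the optimum uses one or two foods; enumerate the corners.
kale only: max(3.9/1.7, 78/3) = 26 servings → $36.40.
avocado only: max(3.9/0.4, 78/2) = 39 servings → $54.60.
whole-barley bread only: max(3.9/1.7, 78/4) = 19.5 servings → $4.88.
chicken breast only: max(3.9/0.9, 78/28) = 4.333 servings → $6.50.
kale + avocado with both targets exact would need a negative amount; discard.
kale + whole-barley bread with both targets exact would need a negative amount; discard.
kale + chicken breast with both tight: 0.8686 servings and 2.693 servings → $5.26.
avocado + whole-barley bread: the both-tight solution has a negative serving — not a feasible corner.
avocado + chicken breast with both tight: 4.149 servings and 2.489 servings → $9.54.
whole-barley bread + chicken breast with both tight: 0.8864 servings and 2.659 servings → $4.21.
The minimum over all feasible corners is $4.21.

$4.21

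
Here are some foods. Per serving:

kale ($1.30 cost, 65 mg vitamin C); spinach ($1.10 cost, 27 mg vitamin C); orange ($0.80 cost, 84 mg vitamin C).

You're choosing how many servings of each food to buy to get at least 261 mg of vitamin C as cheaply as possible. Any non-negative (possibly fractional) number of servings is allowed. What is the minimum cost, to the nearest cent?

$2.49

Cost per mg of vitamin C: orange $0.0095, kale $0.0200, spinach $0.0407.
With no serving limits, use only orange: 261 mg / 84 mg = 3.107 servings × $0.80 = $2.49.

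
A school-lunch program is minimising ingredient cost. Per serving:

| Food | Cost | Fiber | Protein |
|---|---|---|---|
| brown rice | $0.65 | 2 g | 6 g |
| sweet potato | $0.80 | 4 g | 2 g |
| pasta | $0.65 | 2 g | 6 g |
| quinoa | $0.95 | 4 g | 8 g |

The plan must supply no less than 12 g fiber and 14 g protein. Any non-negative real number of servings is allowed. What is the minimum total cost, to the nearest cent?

With two linear requirements the optimum uses one or two foods; enumerate the corners.
brown rice only: max(12/2, 14/6) = 6 servings → $3.90.
sweet potato only: max(12/4, 14/2) = 7 servings → $5.60.
pasta only: max(12/2, 14/6) = 6 servings → $3.90.
quinoa only: max(12/4, 14/8) = 3 servings → $2.85.
brown rice + sweet potato with both tight: 1.6 servings and 2.2 servings → $2.80.
brown rice + pasta (both tight): parallel constraints — no distinct corner.
brown rice + quinoa: the both-tight solution has a negative serving — not a feasible corner.
sweet potato + pasta with both tight: 2.2 servings and 1.6 servings → $2.80.
sweet potato + quinoa with both tight: 1.667 servings and 1.333 servings → $2.60.
pasta + quinoa: the both-tight solution has a negative serving — not a feasible corner.
So the least-cost plan costs $2.60.

$2.60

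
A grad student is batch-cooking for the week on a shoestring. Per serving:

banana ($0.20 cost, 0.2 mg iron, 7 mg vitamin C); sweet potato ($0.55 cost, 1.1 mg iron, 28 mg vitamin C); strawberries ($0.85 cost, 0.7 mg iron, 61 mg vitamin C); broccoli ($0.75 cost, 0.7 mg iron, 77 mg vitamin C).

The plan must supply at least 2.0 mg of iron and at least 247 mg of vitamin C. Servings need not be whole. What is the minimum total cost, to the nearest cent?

$2.41

A basic optimal solution has at most two foods positive. Try each food alone and each pair with both targets met exactly.
banana only: max(2.0/0.2, 247/7) = 35.29 servings → $7.06.
sweet potato only: max(2.0/1.1, 247/28) = 8.821 servings → $4.85.
strawberries only: max(2.0/0.7, 247/61) = 4.049 servings → $3.44.
broccoli only: max(2.0/0.7, 247/77) = 3.208 servings → $2.41.
banana + sweet potato with both targets exact would need a negative amount; discard.
banana + strawberries: intersection lies outside the first quadrant.
banana + broccoli with both targets exact would need a negative amount; discard.
sweet potato + strawberries: the both-tight solution has a negative serving — not a feasible corner.
sweet potato + broccoli with both targets exact would need a negative amount; discard.
strawberries + broccoli: the both-tight solution has a negative serving — not a feasible corner.
So the least-cost plan costs $2.41.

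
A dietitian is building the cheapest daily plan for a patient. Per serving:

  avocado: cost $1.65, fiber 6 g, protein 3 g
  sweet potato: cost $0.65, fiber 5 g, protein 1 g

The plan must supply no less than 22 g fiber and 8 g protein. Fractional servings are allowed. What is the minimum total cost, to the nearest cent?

avocado only: max(22/6, 8/3) = 3.667 servings → $6.05.
sweet potato only: max(22/5, 8/1) = 8 servings → $5.20.
avocado + sweet potato with both tight: 2 servings and 2 servings → $4.60.
Cheapest feasible corner: $4.60.

$4.60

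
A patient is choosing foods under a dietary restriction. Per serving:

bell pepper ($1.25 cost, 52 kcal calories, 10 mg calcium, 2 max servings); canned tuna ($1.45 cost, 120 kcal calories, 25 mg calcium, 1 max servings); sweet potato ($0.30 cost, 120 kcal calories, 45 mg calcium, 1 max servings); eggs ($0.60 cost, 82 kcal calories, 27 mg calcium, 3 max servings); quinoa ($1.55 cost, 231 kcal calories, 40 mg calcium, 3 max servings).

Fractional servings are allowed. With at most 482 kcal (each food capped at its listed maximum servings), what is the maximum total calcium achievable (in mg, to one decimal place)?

Calcium per kcal: sweet potato 0.375, eggs 0.3293, canned tuna 0.2083, bell pepper 0.1923, quinoa 0.1732.
Take 1 serving of sweet potato: uses 120 kcal, +45.0 mg calcium (running total 45.0 mg).
Take 3 servings of eggs: uses 246 kcal, +81.0 mg calcium (running total 126.0 mg).
Take 0.9667 servings of canned tuna: uses 116 kcal, +24.2 mg calcium (running total 150.2 mg).
Greedy by best ratio exhausts the calories allowance optimally: 150.2 mg.

150.2 mg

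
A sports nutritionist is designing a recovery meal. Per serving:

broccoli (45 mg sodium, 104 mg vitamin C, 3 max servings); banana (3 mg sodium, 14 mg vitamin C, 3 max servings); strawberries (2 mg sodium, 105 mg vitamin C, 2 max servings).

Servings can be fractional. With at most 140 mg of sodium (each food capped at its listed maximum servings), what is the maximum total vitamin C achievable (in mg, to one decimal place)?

545.5 mg

Vitamin C per mg sodium: strawberries 52.5, banana 4.667, broccoli 2.311.
Take 2 servings of strawberries: uses 4 mg sodium, +210.0 mg vitamin C (running total 210.0 mg).
Take 3 servings of banana: uses 9 mg sodium, +42.0 mg vitamin C (running total 252.0 mg).
Take 2.822 servings of broccoli: uses 127 mg sodium, +293.5 mg vitamin C (running total 545.5 mg).
Filling greedily by vitamin C-per-mg sodium is optimal for one linear limit, giving 545.5 mg.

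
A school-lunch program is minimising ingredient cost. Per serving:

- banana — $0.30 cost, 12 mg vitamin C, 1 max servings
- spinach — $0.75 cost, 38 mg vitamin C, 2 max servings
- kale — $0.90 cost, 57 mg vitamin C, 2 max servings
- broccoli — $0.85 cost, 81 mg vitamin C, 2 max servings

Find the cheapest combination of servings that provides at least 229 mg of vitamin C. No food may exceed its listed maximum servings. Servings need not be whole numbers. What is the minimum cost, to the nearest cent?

$2.76

Cost per mg of vitamin C: broccoli $0.0105, kale $0.0158, spinach $0.0197, banana $0.0250.
Take 2 servings of broccoli: +162.0 mg vitamin C for $1.70 (total $1.70, still need 67.0 mg).
Take 1.175 servings of kale: +67.0 mg vitamin C for $1.06 (total $2.76, still need 0.0 mg).
Filling from the cheapest source first is optimal under one linear minimum: $2.76.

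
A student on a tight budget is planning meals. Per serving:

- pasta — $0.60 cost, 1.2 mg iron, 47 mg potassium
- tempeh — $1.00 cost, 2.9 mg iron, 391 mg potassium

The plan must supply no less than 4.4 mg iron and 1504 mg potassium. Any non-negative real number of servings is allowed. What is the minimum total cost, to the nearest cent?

pasta only: max(4.4/1.2, 1504/47) = 32 servings → $19.20.
tempeh only: max(4.4/2.9, 1504/391) = 3.847 servings → $3.85.
pasta + tempeh: intersection lies outside the first quadrant.
So the least-cost plan costs $3.85.

$3.85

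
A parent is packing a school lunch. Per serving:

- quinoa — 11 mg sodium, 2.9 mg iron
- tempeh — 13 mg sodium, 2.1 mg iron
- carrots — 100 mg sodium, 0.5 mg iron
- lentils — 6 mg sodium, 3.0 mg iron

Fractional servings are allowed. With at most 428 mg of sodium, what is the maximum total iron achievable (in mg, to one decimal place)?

214.0 mg

Iron per mg sodium: lentils 0.5, quinoa 0.2636, tempeh 0.1615, carrots 0.005.
With no serving limits, spend the whole sodium allowance on lentils: 428 mg / 6 mg × 3.0 mg = 214.0 mg.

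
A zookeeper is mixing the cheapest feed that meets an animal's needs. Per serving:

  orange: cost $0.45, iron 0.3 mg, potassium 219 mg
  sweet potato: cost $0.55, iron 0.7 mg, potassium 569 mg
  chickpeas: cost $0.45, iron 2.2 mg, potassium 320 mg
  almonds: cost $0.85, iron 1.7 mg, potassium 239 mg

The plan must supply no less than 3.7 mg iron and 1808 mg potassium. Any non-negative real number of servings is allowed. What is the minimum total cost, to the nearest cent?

$1.86

Compare the cost at each extreme point of the feasible region.
orange only: max(3.7/0.3, 1808/219) = 12.33 servings → $5.55.
sweet potato only: max(3.7/0.7, 1808/569) = 5.286 servings → $2.91.
chickpeas only: max(3.7/2.2, 1808/320) = 5.65 servings → $2.54.
almonds only: max(3.7/1.7, 1808/239) = 7.565 servings → $6.43.
orange + sweet potato: intersection lies outside the first quadrant.
orange + chickpeas with both tight: 7.241 servings and 0.6944 servings → $3.57.
orange + almonds with both tight: 7.283 servings and 0.8912 servings → $4.03.
sweet potato + chickpeas with both tight: 2.718 servings and 0.817 servings → $1.86.
sweet potato + almonds with both tight: 2.737 servings and 1.05 servings → $2.40.
chickpeas + almonds: intersection lies outside the first quadrant.
The minimum over all feasible corners is $1.86.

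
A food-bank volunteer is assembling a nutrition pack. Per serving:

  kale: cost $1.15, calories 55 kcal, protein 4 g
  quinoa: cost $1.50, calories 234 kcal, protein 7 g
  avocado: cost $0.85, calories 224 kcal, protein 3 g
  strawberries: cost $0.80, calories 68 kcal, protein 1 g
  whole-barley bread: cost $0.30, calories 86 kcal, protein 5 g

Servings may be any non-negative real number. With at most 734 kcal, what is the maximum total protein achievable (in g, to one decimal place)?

53.4 g

Protein per kcal: kale 0.07273, whole-barley bread 0.05814, quinoa 0.02991, strawberries 0.01471, avocado 0.01339.
With no serving limits, spend the whole calories allowance on kale: 734 kcal / 55 kcal × 4 g = 53.4 g.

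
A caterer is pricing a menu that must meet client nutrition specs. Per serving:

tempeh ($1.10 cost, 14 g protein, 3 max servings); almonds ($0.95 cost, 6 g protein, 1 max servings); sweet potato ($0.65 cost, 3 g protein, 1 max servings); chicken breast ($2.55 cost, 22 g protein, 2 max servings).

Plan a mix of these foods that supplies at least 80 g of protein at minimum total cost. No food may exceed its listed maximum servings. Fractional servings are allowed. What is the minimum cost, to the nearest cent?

Cost per g of protein: tempeh $0.0786, chicken breast $0.1159, almonds $0.1583, sweet potato $0.2167.
Take 3 servings of tempeh: +42.0 g protein for $3.30 (total $3.30, still need 38.0 g).
Take 1.727 servings of chicken breast: +38.0 g protein for $4.40 (total $7.70, still need 0.0 g).
Greedy by cheapest-per-g is optimal for a single linear constraint, so the minimum cost is $7.70.

$7.70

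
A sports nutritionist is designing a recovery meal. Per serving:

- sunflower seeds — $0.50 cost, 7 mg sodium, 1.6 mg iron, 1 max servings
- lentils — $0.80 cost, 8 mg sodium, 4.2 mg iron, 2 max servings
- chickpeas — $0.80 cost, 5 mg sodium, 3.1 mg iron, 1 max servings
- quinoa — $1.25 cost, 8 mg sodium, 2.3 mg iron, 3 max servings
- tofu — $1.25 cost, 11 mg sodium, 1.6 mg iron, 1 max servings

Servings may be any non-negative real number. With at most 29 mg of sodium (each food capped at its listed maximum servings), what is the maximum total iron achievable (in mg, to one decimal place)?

13.8 mg

Iron per mg sodium: chickpeas 0.62, lentils 0.525, quinoa 0.2875, sunflower seeds 0.2286, tofu 0.1455.
Take 1 serving of chickpeas: uses 5 mg sodium, +3.1 mg iron (running total 3.1 mg).
Take 2 servings of lentils: uses 16 mg sodium, +8.4 mg iron (running total 11.5 mg).
Take 1 serving of quinoa: uses 8 mg sodium, +2.3 mg iron (running total 13.8 mg).
Filling greedily by iron-per-mg sodium is optimal for one linear limit, giving 13.8 mg.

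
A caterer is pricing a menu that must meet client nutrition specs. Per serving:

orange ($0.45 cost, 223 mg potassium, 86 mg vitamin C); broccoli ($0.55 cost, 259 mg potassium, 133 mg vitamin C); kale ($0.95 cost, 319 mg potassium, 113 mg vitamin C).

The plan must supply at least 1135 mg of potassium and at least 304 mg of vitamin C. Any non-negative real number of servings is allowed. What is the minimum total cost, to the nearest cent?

Check every corner: each single food scaled to meet both minima, and each pair solved so both constraints bind.
orange only: max(1135/223, 304/86) = 5.09 servings → $2.29.
broccoli only: max(1135/259, 304/133) = 4.382 servings → $2.41.
kale only: max(1135/319, 304/113) = 3.558 servings → $3.38.
orange + broccoli with both targets exact would need a negative amount; discard.
orange + kale: the both-tight solution has a negative serving — not a feasible corner.
broccoli + kale: the both-tight solution has a negative serving — not a feasible corner.
Cheapest feasible corner: $2.29.

$2.29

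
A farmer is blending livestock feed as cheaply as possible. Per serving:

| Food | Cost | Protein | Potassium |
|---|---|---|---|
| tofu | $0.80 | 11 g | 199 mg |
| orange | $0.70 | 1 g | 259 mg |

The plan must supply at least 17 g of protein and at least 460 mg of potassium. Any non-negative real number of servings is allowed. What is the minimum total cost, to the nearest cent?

This is a tiny linear program; its minimum lies at a vertex of the feasible set. List the vertices and price them.
tofu only: max(17/11, 460/199) = 2.312 servings → $1.85.
orange only: max(17/1, 460/259) = 17 servings → $11.90.
tofu + orange with both tight: 1.488 servings and 0.6328 servings → $1.63.
The minimum over all feasible corners is $1.63.

$1.63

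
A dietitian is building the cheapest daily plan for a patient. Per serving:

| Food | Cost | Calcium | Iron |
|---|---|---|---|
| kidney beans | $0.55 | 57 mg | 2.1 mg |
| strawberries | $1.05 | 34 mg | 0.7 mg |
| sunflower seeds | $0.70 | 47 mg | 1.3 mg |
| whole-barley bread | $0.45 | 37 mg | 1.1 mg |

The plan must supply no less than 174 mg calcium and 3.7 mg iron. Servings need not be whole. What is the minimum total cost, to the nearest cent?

$1.68

At the optimum either one food covers both requirements or two foods hit both targets exactly; no other combination can be cheaper.
kidney beans only: max(174/57, 3.7/2.1) = 3.053 servings → $1.68.
strawberries only: max(174/34, 3.7/0.7) = 5.286 servings → $5.55.
sunflower seeds only: max(174/47, 3.7/1.3) = 3.702 servings → $2.59.
whole-barley bread only: max(174/37, 3.7/1.1) = 4.703 servings → $2.12.
kidney beans + strawberries with both tight: 0.127 servings and 4.905 servings → $5.22.
kidney beans + sunflower seeds: intersection lies outside the first quadrant.
kidney beans + whole-barley bread with both targets exact would need a negative amount; discard.
strawberries + sunflower seeds with both tight: 4.628 servings and 0.354 servings → $5.11.
strawberries + whole-barley bread with both tight: 4.739 servings and 0.3478 servings → $5.13.
sunflower seeds + whole-barley bread: the both-tight solution has a negative serving — not a feasible corner.
Cheapest feasible corner: $1.68.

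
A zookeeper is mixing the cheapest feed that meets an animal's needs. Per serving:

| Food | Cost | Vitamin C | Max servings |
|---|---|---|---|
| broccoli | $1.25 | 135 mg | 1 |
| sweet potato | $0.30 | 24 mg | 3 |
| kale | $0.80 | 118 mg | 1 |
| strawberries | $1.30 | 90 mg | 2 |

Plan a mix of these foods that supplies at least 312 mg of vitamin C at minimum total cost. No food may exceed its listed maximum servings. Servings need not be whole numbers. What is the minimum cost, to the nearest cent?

Cost per mg of vitamin C: kale $0.0068, broccoli $0.0093, sweet potato $0.0125, strawberries $0.0144.
Take 1 serving of kale: +118.0 mg vitamin C for $0.80 (total $0.80, still need 194.0 mg).
Take 1 serving of broccoli: +135.0 mg vitamin C for $1.25 (total $2.05, still need 59.0 mg).
Take 2.458 servings of sweet potato: +59.0 mg vitamin C for $0.74 (total $2.79, still need 0.0 mg).
Filling from the cheapest source first is optimal under one linear minimum: $2.79.

$2.79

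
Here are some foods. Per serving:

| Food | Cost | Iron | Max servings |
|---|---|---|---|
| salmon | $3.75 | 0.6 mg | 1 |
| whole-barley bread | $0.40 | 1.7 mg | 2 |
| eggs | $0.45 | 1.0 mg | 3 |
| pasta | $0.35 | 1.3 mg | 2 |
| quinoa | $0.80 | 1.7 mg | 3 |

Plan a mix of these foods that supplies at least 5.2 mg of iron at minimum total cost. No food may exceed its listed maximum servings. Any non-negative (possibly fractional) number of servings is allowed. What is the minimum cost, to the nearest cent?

$1.28

Cost per mg of iron: whole-barley bread $0.2353, pasta $0.2692, eggs $0.4500, quinoa $0.4706, salmon $6.2500.
Take 2 servings of whole-barley bread: +3.4 mg iron for $0.80 (total $0.80, still need 1.8 mg).
Take 1.385 servings of pasta: +1.8 mg iron for $0.48 (total $1.28, still need 0.0 mg).
Greedy by cheapest-per-mg is optimal for a single linear constraint, so the minimum cost is $1.28.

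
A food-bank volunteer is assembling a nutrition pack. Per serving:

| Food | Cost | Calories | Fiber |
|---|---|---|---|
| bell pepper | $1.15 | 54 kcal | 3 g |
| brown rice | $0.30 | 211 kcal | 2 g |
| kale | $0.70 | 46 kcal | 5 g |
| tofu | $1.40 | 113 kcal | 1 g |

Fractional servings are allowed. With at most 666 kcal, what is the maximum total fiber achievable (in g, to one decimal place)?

72.4 g

Fiber per kcal: kale 0.1087, bell pepper 0.05556, brown rice 0.009479, tofu 0.00885.
With no serving limits, spend the whole calories allowance on kale: 666 kcal / 46 kcal × 5 g = 72.4 g.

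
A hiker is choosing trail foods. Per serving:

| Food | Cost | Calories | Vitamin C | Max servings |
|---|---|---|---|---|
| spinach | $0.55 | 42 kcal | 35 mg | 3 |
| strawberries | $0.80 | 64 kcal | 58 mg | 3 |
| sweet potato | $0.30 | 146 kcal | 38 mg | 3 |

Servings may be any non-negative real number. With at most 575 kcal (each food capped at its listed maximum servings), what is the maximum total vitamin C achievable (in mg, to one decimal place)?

345.9 mg

Vitamin C per kcal: strawberries 0.9062, spinach 0.8333, sweet potato 0.2603.
Take 3 servings of strawberries: uses 192 kcal, +174.0 mg vitamin C (running total 174.0 mg).
Take 3 servings of spinach: uses 126 kcal, +105.0 mg vitamin C (running total 279.0 mg).
Take 1.76 servings of sweet potato: uses 257 kcal, +66.9 mg vitamin C (running total 345.9 mg).
Filling greedily by vitamin C-per-kcal is optimal for one linear limit, giving 345.9 mg.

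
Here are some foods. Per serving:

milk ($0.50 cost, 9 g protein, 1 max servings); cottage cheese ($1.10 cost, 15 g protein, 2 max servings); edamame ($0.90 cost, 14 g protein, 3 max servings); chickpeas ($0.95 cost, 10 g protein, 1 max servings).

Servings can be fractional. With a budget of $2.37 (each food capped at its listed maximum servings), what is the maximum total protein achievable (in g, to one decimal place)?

Protein per dollar: milk 18, edamame 15.56, cottage cheese 13.64, chickpeas 10.53.
Take 1 serving of milk: spends $0.50, +9.0 g protein (running total 9.0 g).
Take 2.078 servings of edamame: spends $1.87, +29.1 g protein (running total 38.1 g).
Greedy by best ratio exhausts the cost allowance optimally: 38.1 g.

38.1 g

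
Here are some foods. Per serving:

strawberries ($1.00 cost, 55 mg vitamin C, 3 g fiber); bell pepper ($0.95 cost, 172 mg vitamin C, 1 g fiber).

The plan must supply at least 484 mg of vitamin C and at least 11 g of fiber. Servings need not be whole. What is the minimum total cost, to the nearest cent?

With two linear requirements the optimum uses one or two foods; enumerate the corners.
strawberries only: max(484/55, 11/3) = 8.8 servings → $8.80.
bell pepper only: max(484/172, 11/1) = 11 servings → $10.45.
strawberries + bell pepper with both tight: 3.054 servings and 1.837 servings → $4.80.
So the least-cost plan costs $4.80.

$4.80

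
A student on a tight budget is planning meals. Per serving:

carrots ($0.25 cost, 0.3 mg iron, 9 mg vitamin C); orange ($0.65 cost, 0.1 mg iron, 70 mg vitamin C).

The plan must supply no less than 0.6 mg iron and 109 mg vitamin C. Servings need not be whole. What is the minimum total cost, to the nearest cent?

$1.27

Minimising a linear cost over {iron ≥ 0.6, vitamin C ≥ 109, servings ≥ 0} — the optimum is at a vertex, using one or two foods.
carrots only: max(0.6/0.3, 109/9) = 12.11 servings → $3.03.
orange only: max(0.6/0.1, 109/70) = 6 servings → $3.90.
carrots + orange with both tight: 1.547 servings and 1.358 servings → $1.27.
So the least-cost plan costs $1.27.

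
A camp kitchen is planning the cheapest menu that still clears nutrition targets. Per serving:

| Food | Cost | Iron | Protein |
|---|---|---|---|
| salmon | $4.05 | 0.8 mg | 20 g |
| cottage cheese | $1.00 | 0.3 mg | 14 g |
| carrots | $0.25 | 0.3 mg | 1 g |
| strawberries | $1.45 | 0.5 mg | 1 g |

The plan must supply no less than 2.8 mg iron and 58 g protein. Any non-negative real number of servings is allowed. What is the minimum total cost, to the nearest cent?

$5.14

This is a tiny linear program; its minimum lies at a vertex of the feasible set. List the vertices and price them.
salmon only: max(2.8/0.8, 58/20) = 3.5 servings → $14.18.
cottage cheese only: max(2.8/0.3, 58/14) = 9.333 servings → $9.33.
carrots only: max(2.8/0.3, 58/1) = 58 servings → $14.50.
strawberries only: max(2.8/0.5, 58/1) = 58 servings → $84.10.
salmon + cottage cheese: intersection lies outside the first quadrant.
salmon + carrots with both tight: 2.808 servings and 1.846 servings → $11.83.
salmon + strawberries with both tight: 2.848 servings and 1.043 servings → $13.05.
cottage cheese + carrots with both tight: 3.744 servings and 5.59 servings → $5.14.
cottage cheese + strawberries with both tight: 3.91 servings and 3.254 servings → $8.63.
carrots + strawberries with both targets exact would need a negative amount; discard.
Cheapest feasible corner: $5.14.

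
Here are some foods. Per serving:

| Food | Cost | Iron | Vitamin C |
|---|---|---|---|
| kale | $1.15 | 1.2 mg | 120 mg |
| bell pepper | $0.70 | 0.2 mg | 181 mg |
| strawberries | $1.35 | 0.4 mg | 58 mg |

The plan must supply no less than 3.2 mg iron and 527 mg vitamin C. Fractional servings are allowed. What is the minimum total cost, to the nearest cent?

$3.72

This is a tiny linear program; its minimum lies at a vertex of the feasible set. List the vertices and price them.
kale only: max(3.2/1.2, 527/120) = 4.392 servings → $5.05.
bell pepper only: max(3.2/0.2, 527/181) = 16 servings → $11.20.
strawberries only: max(3.2/0.4, 527/58) = 9.086 servings → $12.27.
kale + bell pepper with both tight: 2.452 servings and 1.286 servings → $3.72.
kale + strawberries with both targets exact would need a negative amount; discard.
bell pepper + strawberries with both tight: 0.4145 servings and 7.793 servings → $10.81.
The minimum over all feasible corners is $3.72.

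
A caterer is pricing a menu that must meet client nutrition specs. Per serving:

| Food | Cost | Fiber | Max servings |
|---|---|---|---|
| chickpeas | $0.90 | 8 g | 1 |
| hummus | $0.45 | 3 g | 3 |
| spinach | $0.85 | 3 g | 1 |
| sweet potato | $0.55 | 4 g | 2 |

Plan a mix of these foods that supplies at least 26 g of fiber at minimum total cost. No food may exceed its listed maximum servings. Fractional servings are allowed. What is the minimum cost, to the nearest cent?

Cost per g of fiber: chickpeas $0.1125, sweet potato $0.1375, hummus $0.1500, spinach $0.2833.
Take 1 serving of chickpeas: +8.0 g fiber for $0.90 (total $0.90, still need 18.0 g).
Take 2 servings of sweet potato: +8.0 g fiber for $1.10 (total $2.00, still need 10.0 g).
Take 3 servings of hummus: +9.0 g fiber for $1.35 (total $3.35, still need 1.0 g).
Take 0.3333 servings of spinach: +1.0 g fiber for $0.28 (total $3.63, still need 0.0 g).
Greedy by cheapest-per-g is optimal for a single linear constraint, so the minimum cost is $3.63.

$3.63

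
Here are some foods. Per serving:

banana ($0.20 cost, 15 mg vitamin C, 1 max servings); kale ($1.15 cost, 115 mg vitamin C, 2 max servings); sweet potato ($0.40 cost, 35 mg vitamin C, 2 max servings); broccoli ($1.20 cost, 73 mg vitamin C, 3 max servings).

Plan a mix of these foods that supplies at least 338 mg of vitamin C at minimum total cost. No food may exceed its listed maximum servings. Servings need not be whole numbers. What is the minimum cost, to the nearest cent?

Cost per mg of vitamin C: kale $0.0100, sweet potato $0.0114, banana $0.0133, broccoli $0.0164.
Take 2 servings of kale: +230.0 mg vitamin C for $2.30 (total $2.30, still need 108.0 mg).
Take 2 servings of sweet potato: +70.0 mg vitamin C for $0.80 (total $3.10, still need 38.0 mg).
Take 1 serving of banana: +15.0 mg vitamin C for $0.20 (total $3.30, still need 23.0 mg).
Take 0.3151 servings of broccoli: +23.0 mg vitamin C for $0.38 (total $3.68, still need 0.0 mg).
Greedy by cheapest-per-mg is optimal for a single linear constraint, so the minimum cost is $3.68.

$3.68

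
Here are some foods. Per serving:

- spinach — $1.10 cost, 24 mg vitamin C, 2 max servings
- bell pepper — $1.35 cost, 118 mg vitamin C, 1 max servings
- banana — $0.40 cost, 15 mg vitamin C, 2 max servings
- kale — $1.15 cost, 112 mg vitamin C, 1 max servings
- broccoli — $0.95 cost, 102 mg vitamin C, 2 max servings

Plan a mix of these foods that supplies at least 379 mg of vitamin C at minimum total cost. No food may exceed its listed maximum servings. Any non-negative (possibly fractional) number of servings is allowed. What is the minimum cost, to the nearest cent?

Cost per mg of vitamin C: broccoli $0.0093, kale $0.0103, bell pepper $0.0114, banana $0.0267, spinach $0.0458.
Take 2 servings of broccoli: +204.0 mg vitamin C for $1.90 (total $1.90, still need 175.0 mg).
Take 1 serving of kale: +112.0 mg vitamin C for $1.15 (total $3.05, still need 63.0 mg).
Take 0.5339 servings of bell pepper: +63.0 mg vitamin C for $0.72 (total $3.77, still need 0.0 mg).
Greedy by cheapest-per-mg is optimal for a single linear constraint, so the minimum cost is $3.77.

$3.77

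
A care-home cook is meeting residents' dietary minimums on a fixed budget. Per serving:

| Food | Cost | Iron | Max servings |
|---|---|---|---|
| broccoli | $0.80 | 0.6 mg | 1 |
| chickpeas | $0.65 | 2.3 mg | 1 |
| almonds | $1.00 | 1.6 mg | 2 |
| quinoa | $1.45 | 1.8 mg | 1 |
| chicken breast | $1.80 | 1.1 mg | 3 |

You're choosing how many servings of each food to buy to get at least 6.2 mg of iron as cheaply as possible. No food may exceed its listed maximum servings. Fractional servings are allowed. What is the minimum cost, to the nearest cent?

Cost per mg of iron: chickpeas $0.2826, almonds $0.6250, quinoa $0.8056, broccoli $1.3333, chicken breast $1.6364.
Take 1 serving of chickpeas: +2.3 mg iron for $0.65 (total $0.65, still need 3.9 mg).
Take 2 servings of almonds: +3.2 mg iron for $2.00 (total $2.65, still need 0.7 mg).
Take 0.3889 servings of quinoa: +0.7 mg iron for $0.56 (total $3.21, still need 0.0 mg).
Greedy by cheapest-per-mg is optimal for a single linear constraint, so the minimum cost is $3.21.

$3.21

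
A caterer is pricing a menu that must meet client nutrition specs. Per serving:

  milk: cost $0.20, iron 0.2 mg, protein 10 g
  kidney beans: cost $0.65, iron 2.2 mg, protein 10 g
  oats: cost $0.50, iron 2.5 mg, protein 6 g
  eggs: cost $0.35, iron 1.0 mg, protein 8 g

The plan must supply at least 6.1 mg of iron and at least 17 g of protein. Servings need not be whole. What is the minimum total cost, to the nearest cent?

$1.26

milk only: max(6.1/0.2, 17/10) = 30.5 servings → $6.10.
kidney beans only: max(6.1/2.2, 17/10) = 2.773 servings → $1.80.
oats only: max(6.1/2.5, 17/6) = 2.833 servings → $1.42.
eggs only: max(6.1/1.0, 17/8) = 6.1 servings → $2.13.
milk + kidney beans: the both-tight solution has a negative serving — not a feasible corner.
milk + oats with both tight: 0.2479 servings and 2.42 servings → $1.26.
milk + eggs: intersection lies outside the first quadrant.
kidney beans + oats with both tight: 0.5 servings and 2 servings → $1.32.
kidney beans + eggs: the both-tight solution has a negative serving — not a feasible corner.
oats + eggs with both tight: 2.271 servings and 0.4214 servings → $1.28.
The minimum over all feasible corners is $1.26.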